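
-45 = -45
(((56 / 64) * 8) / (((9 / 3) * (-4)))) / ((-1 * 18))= 7 / 216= 0.03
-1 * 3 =-3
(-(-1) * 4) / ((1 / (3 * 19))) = 228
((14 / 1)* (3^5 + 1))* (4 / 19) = 13664 / 19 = 719.16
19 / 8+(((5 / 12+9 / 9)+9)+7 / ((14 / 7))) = 391 / 24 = 16.29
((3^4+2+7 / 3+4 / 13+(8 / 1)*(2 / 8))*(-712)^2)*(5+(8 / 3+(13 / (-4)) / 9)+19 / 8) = 430098294.38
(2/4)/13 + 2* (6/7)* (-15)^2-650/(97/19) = 4562379/17654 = 258.43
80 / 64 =5 / 4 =1.25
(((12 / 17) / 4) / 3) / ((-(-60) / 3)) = 1 / 340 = 0.00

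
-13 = -13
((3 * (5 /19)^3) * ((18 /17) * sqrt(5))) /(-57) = -2250 * sqrt(5) /2215457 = -0.00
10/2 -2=3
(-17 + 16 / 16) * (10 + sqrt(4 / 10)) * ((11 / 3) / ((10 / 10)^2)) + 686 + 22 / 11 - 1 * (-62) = 490 / 3 - 176 * sqrt(10) / 15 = 126.23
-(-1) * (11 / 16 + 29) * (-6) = -1425 / 8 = -178.12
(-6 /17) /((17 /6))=-36 /289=-0.12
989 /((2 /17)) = 16813 /2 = 8406.50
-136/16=-17/2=-8.50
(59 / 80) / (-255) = -59 / 20400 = -0.00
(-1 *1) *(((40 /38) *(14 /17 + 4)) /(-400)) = 41 /3230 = 0.01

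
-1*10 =-10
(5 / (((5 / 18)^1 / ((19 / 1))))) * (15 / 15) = 342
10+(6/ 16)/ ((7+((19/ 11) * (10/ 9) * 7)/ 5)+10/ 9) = 10.03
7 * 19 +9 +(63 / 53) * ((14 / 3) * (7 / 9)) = 23264 / 159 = 146.31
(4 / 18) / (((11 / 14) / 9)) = 28 / 11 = 2.55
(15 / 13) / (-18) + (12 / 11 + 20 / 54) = 10789 / 7722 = 1.40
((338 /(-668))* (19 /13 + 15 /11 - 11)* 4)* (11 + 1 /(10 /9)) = 10829 /55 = 196.89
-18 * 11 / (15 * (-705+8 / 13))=858 / 45785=0.02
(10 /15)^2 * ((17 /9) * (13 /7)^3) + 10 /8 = 6.63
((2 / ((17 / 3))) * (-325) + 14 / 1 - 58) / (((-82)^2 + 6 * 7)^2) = -1349 / 389119426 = -0.00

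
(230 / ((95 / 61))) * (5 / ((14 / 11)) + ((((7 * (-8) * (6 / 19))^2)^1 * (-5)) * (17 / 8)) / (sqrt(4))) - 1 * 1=-11752677368 / 48013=-244781.15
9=9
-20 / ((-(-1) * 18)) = -10 / 9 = -1.11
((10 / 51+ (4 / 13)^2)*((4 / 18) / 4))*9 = 1253 / 8619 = 0.15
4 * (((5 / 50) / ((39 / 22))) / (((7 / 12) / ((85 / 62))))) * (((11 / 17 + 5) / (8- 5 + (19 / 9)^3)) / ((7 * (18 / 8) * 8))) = 171072 / 89315681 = 0.00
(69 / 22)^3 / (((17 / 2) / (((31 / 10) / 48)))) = 3394593 / 14481280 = 0.23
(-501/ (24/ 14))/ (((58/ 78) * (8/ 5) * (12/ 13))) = -987805/ 3712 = -266.11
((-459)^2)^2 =44386483761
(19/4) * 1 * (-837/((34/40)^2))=-1590300/289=-5502.77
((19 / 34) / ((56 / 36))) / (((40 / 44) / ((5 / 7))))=0.28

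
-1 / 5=-0.20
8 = 8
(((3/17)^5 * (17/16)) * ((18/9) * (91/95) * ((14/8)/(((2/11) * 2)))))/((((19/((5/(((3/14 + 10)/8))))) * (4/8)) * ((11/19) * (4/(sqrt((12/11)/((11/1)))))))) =83349 * sqrt(3)/1536118232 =0.00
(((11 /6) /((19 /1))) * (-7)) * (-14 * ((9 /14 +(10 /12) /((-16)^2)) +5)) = 4674439 /87552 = 53.39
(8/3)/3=0.89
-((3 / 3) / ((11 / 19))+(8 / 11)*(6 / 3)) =-35 / 11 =-3.18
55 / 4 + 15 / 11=665 / 44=15.11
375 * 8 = 3000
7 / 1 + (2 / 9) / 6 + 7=379 / 27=14.04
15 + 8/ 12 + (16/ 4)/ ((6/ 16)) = 79/ 3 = 26.33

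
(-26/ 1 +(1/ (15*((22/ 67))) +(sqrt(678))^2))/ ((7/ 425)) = 18294295/ 462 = 39598.04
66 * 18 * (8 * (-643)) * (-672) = 4106640384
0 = 0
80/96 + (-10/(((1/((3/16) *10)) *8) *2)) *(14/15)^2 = -3/16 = -0.19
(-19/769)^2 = 361/591361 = 0.00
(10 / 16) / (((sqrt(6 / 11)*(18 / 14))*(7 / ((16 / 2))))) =5*sqrt(66) / 54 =0.75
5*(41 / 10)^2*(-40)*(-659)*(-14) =-31017812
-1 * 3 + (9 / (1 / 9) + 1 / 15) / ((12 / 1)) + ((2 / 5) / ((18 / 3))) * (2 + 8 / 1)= 199 / 45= 4.42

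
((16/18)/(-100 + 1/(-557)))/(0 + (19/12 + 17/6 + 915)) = -17824/1843647399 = -0.00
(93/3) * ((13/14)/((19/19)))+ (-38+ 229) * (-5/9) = -9743/126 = -77.33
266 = 266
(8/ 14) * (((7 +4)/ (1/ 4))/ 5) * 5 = 176/ 7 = 25.14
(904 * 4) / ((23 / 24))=86784 / 23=3773.22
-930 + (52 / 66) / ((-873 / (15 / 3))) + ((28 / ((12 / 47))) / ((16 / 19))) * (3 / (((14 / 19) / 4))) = 274462303 / 230472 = 1190.87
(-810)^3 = -531441000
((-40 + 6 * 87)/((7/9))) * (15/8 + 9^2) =51358.82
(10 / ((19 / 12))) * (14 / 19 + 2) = 6240 / 361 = 17.29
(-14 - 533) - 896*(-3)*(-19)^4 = 350302301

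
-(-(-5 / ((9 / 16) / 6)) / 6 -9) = 1 / 9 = 0.11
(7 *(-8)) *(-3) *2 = 336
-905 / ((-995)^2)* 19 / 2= -0.01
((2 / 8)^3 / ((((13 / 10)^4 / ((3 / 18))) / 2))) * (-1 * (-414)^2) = -8926875 / 28561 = -312.55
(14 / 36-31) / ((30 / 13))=-7163 / 540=-13.26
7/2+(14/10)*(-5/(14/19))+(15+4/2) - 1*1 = 10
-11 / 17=-0.65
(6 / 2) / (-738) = -1 / 246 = -0.00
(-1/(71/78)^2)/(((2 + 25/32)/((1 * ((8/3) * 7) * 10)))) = -36341760/448649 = -81.00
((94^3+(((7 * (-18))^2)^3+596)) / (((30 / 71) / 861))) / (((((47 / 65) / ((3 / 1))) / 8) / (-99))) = -1259283170457247663728 / 47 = -26793258945898886462.30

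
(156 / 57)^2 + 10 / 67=184778 / 24187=7.64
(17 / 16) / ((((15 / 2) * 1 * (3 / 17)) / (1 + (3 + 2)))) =289 / 60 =4.82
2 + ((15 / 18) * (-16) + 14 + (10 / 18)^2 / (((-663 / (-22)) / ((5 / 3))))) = 432374 / 161109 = 2.68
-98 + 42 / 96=-1561 / 16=-97.56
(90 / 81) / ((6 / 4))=20 / 27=0.74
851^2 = 724201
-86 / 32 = -43 / 16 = -2.69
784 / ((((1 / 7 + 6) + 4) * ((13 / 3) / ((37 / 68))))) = 152292 / 15691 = 9.71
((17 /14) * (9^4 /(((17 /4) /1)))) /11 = 13122 /77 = 170.42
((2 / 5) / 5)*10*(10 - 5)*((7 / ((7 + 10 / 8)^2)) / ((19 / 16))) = 7168 / 20691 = 0.35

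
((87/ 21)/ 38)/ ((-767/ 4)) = -58/ 102011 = -0.00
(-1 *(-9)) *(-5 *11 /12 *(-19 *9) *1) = 28215 /4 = 7053.75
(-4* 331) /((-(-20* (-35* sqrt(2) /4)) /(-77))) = -7282* sqrt(2) /25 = -411.93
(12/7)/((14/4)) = 24/49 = 0.49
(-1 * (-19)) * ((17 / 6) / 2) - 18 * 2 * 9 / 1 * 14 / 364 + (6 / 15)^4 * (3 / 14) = 9869369 / 682500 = 14.46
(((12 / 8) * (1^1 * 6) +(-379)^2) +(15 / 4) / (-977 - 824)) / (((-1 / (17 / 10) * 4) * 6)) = -3518505589 / 345792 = -10175.21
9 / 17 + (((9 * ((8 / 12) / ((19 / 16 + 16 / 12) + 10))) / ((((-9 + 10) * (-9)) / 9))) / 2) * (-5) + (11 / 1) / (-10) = 64103 / 102170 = 0.63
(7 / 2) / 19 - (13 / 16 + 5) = -1711 / 304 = -5.63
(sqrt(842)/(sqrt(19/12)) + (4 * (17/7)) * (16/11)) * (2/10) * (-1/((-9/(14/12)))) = 0.96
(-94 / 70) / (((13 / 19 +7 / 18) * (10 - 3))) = -16074 / 89915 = -0.18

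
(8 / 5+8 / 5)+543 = 2731 / 5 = 546.20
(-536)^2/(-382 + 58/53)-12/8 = -7628485/10094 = -755.74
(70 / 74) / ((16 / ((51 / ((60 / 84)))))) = 2499 / 592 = 4.22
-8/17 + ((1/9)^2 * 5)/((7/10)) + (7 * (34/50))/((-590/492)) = -309356336/71087625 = -4.35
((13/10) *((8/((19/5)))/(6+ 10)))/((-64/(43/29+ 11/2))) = -5265/282112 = -0.02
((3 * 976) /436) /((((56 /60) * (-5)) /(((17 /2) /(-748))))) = 549 /33572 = 0.02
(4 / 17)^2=0.06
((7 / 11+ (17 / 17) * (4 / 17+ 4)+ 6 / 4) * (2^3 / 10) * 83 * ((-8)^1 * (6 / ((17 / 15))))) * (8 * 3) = -1367117568 / 3179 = -430046.42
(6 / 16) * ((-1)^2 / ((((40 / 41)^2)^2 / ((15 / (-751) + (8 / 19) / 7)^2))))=136519598092827 / 204321048350720000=0.00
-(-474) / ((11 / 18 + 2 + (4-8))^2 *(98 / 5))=76788 / 6125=12.54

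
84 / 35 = 12 / 5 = 2.40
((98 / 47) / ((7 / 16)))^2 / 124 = 12544 / 68479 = 0.18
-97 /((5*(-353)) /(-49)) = -4753 /1765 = -2.69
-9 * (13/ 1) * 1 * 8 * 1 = -936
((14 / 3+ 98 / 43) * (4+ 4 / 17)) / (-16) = -1.84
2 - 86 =-84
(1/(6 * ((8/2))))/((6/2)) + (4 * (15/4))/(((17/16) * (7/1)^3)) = 23111/419832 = 0.06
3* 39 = 117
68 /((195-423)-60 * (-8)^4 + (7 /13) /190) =-9880 /35740609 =-0.00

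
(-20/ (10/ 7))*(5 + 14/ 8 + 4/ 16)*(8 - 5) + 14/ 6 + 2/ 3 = -291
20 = 20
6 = 6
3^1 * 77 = 231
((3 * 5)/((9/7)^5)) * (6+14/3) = 2689120/59049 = 45.54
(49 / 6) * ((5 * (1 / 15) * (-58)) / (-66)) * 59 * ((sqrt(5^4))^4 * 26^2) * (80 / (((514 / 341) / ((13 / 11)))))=2337751204080.36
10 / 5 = 2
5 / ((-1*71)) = -5 / 71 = -0.07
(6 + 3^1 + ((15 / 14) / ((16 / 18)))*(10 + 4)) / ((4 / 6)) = 621 / 16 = 38.81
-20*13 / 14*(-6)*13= 10140 / 7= 1448.57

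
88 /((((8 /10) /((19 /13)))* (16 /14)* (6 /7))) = 164.12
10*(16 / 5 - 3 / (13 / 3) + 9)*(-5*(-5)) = 37400 / 13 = 2876.92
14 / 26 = 7 / 13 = 0.54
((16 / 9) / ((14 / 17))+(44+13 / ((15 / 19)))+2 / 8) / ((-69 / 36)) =-79223 / 2415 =-32.80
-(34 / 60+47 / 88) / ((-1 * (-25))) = -1453 / 33000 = -0.04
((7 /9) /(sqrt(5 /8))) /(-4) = -7 * sqrt(10) /90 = -0.25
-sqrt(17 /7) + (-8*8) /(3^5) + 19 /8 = 4105 /1944-sqrt(119) /7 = 0.55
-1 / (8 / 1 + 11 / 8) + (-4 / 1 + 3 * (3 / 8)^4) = -1243343 / 307200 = -4.05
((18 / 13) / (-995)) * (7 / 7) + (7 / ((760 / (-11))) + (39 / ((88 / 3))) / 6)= 1028453 / 8650928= 0.12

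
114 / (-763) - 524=-399926 / 763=-524.15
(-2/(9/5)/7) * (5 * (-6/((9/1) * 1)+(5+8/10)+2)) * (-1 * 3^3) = 1070/7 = 152.86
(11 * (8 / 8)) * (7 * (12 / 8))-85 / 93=114.59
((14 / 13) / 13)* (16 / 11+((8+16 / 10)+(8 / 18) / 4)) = 77378 / 83655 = 0.92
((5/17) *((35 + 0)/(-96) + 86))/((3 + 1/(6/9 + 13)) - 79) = -1685305/5080416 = -0.33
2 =2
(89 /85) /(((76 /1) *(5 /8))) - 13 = -104797 /8075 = -12.98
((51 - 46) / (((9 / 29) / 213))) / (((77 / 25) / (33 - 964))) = -34230875 / 33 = -1037299.24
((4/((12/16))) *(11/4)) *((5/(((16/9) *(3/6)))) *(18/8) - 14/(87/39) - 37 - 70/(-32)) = -96745/232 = -417.00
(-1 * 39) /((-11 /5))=195 /11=17.73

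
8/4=2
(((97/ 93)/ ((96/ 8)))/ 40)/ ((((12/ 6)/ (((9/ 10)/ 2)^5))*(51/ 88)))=0.00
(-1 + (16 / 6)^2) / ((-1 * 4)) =-55 / 36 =-1.53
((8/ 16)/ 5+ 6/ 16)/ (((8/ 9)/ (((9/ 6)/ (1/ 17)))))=8721/ 640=13.63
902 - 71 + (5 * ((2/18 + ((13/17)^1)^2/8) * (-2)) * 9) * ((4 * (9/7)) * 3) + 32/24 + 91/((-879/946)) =851074360/1778217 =478.61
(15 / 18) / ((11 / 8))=20 / 33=0.61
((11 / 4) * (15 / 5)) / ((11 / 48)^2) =1728 / 11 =157.09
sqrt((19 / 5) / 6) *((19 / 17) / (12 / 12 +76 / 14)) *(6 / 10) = 0.08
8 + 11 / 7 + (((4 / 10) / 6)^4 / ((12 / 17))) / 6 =9.57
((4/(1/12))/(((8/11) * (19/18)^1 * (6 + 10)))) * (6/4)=5.86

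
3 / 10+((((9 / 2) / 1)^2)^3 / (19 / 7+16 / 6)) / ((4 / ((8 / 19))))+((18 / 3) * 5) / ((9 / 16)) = 222676283 / 1030560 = 216.07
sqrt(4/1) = 2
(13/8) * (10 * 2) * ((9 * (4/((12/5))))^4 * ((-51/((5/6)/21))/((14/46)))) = -6947825625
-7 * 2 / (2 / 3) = -21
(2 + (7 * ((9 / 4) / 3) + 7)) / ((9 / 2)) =19 / 6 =3.17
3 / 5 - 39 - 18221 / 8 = -92641 / 40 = -2316.02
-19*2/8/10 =-0.48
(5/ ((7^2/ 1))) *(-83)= -415/ 49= -8.47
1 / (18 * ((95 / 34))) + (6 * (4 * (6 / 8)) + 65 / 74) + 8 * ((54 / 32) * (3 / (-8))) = 7003109 / 506160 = 13.84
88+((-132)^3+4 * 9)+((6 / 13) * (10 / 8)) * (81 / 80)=-956734861 / 416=-2299843.42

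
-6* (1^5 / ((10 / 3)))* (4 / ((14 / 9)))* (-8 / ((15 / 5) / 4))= 1728 / 35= 49.37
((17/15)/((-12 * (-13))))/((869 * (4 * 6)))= 17/48803040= 0.00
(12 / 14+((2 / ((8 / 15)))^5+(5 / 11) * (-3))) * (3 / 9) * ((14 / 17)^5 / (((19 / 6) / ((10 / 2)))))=701475427695 / 4748001808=147.74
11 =11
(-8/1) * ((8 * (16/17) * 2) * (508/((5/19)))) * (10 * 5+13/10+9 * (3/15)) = -5248217088/425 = -12348746.09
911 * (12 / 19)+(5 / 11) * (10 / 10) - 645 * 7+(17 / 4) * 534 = -697925 / 418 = -1669.68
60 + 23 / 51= 60.45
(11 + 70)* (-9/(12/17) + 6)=-2187/4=-546.75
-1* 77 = -77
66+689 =755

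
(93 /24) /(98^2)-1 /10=-38261 /384160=-0.10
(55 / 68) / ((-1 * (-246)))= 55 / 16728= 0.00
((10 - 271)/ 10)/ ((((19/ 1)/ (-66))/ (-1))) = -8613/ 95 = -90.66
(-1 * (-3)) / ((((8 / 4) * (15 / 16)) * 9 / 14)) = 112 / 45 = 2.49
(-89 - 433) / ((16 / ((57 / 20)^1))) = -14877 / 160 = -92.98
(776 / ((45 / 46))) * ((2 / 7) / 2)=35696 / 315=113.32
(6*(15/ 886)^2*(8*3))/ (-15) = -540/ 196249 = -0.00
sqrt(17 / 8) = sqrt(34) / 4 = 1.46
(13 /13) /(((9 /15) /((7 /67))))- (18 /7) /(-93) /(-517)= 0.17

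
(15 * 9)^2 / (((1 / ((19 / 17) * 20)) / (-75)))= -519412500 / 17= -30553676.47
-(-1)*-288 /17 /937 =-288 /15929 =-0.02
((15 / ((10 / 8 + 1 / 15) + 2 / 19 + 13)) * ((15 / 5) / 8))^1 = 12825 / 32882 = 0.39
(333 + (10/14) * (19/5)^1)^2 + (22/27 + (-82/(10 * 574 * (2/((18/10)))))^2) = 1491085782187/13230000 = 112704.90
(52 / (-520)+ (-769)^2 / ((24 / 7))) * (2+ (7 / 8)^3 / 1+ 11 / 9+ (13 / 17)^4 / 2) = 32365984112805017 / 46183772160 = 700808.59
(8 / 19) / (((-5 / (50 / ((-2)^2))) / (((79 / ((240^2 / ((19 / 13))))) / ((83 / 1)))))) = -79 / 3107520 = -0.00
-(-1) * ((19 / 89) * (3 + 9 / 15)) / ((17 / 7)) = 2394 / 7565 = 0.32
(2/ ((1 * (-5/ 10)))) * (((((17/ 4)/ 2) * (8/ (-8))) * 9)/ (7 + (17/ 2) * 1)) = 153/ 31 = 4.94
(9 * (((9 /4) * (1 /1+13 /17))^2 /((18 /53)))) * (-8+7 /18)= -14703525 /4624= -3179.83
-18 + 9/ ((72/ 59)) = -85/ 8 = -10.62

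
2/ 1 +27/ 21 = 23/ 7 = 3.29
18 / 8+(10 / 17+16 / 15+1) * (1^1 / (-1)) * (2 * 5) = -24.30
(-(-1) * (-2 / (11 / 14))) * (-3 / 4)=21 / 11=1.91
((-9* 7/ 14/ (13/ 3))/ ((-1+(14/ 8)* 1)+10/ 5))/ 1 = -54/ 143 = -0.38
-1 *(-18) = 18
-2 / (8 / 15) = -3.75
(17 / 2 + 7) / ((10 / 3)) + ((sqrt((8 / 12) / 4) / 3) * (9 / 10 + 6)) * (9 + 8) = 20.61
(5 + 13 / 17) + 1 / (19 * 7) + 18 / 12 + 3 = 10.27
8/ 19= 0.42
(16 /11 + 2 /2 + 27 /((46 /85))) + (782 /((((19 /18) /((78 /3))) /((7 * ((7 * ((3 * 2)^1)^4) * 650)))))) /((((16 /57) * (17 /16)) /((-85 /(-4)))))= 28664794254122487 /506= 56649791016052.35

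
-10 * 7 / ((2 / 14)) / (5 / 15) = -1470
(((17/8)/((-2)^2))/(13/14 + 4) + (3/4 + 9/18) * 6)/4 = 8399/4416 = 1.90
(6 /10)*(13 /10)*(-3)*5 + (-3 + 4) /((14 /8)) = -779 /70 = -11.13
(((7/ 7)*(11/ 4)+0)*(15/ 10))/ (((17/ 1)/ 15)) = 495/ 136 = 3.64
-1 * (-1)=1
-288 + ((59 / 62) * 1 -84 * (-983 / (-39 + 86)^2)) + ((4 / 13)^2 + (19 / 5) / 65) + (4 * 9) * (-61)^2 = 133706.48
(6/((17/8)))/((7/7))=48/17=2.82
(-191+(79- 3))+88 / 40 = -564 / 5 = -112.80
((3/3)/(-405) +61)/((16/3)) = 1544/135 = 11.44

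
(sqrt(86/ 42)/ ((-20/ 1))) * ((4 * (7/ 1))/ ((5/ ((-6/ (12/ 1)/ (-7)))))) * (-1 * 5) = sqrt(903)/ 210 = 0.14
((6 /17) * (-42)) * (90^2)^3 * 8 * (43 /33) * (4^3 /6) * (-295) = 48321846881280000000 /187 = 258405598295614973.26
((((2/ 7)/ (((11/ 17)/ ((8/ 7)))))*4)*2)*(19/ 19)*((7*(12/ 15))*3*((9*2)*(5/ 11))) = 470016/ 847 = 554.92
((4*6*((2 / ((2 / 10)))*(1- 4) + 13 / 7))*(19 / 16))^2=126090441 / 196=643318.58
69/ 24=23/ 8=2.88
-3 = -3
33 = 33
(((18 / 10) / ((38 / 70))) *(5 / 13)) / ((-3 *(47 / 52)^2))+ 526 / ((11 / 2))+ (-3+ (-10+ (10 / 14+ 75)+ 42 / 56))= 2049978193 / 12927068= 158.58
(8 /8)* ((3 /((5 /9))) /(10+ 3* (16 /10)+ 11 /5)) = 27 /85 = 0.32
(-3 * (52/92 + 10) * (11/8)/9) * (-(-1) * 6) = -2673/92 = -29.05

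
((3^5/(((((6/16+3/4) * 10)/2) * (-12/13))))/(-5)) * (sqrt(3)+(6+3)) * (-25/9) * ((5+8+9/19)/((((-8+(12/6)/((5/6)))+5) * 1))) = 33280 * sqrt(3)/57+99840/19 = 6266.01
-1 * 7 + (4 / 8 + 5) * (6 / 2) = 9.50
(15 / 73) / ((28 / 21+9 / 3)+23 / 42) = 126 / 2993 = 0.04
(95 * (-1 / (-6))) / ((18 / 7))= 665 / 108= 6.16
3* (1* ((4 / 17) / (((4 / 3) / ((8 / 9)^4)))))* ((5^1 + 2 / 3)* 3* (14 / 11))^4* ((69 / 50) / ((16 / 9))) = 56224.06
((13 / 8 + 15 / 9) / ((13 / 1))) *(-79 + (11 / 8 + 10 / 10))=-48427 / 2496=-19.40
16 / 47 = 0.34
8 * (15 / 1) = 120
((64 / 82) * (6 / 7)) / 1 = 192 / 287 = 0.67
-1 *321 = -321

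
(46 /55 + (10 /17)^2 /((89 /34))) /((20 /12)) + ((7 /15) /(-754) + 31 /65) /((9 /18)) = 1.53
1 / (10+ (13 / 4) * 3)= 4 / 79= 0.05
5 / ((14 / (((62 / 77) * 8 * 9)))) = 11160 / 539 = 20.71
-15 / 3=-5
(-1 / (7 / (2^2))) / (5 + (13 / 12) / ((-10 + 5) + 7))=-96 / 931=-0.10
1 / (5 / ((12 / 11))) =12 / 55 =0.22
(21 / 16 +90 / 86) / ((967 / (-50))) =-0.12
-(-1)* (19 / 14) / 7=19 / 98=0.19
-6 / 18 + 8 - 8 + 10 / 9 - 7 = -56 / 9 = -6.22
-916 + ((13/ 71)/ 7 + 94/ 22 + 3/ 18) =-29900153/ 32802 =-911.53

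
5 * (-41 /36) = -205 /36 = -5.69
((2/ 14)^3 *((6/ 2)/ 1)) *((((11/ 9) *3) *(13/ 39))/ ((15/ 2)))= 22/ 15435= 0.00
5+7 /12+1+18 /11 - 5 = 3.22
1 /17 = 0.06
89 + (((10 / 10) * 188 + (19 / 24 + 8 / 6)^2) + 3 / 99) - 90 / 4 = 547105 / 2112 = 259.05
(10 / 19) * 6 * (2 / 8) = 15 / 19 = 0.79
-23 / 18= -1.28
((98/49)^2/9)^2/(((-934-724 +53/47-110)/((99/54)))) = -4136/20179449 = -0.00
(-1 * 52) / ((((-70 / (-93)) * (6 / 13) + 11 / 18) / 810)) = -305538480 / 6953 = -43943.40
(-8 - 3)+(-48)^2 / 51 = 581 / 17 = 34.18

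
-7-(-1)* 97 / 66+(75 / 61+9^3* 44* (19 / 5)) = 2453534969 / 20130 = 121884.50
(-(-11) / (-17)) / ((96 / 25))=-275 / 1632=-0.17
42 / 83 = 0.51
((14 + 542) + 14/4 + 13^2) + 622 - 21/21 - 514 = 1671/2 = 835.50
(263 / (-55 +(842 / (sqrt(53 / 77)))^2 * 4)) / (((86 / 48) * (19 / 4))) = 446048 / 59466161183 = 0.00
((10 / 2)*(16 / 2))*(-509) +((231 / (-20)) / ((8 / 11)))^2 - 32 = -515578519 / 25600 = -20139.79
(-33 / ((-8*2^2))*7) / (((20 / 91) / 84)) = 441441 / 160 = 2759.01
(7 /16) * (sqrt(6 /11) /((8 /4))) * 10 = 35 * sqrt(66) /176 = 1.62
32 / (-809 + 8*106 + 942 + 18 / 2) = 0.03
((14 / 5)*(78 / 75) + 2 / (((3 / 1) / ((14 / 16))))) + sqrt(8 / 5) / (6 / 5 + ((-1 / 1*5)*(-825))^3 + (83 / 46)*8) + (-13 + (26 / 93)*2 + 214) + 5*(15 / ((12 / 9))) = 261.30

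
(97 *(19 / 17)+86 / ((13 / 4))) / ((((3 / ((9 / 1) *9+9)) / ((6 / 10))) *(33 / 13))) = 956.37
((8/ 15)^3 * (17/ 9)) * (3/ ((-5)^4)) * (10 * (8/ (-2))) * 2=-139264/ 1265625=-0.11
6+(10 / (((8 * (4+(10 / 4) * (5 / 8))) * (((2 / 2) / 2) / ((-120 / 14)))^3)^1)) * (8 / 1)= -276296838 / 30527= -9050.90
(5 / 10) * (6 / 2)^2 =9 / 2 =4.50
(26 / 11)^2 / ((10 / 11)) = 6.15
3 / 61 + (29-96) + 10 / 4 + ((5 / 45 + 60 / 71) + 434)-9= 28182235 / 77958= 361.51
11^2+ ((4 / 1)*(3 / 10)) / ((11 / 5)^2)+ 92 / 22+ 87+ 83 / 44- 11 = 98405 / 484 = 203.32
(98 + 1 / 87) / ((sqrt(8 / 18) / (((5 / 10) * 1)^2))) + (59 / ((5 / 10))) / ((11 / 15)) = 504437 / 2552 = 197.66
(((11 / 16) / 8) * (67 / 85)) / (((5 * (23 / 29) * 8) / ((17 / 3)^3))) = 6176797 / 15897600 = 0.39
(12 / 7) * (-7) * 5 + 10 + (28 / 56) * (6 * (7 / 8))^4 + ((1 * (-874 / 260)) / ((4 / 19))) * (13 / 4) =711557 / 2560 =277.95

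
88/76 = 1.16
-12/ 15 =-4/ 5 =-0.80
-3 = -3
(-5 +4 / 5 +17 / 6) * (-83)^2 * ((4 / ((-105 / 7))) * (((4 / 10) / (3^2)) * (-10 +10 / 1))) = 0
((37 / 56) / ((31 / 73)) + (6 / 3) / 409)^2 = 1228065128761 / 504134080576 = 2.44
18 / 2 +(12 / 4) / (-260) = 2337 / 260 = 8.99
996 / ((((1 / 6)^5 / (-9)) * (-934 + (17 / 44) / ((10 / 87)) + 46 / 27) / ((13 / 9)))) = 1196121738240 / 11035747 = 108386.11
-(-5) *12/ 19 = 60/ 19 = 3.16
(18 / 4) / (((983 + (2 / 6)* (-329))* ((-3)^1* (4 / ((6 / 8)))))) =-27 / 83840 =-0.00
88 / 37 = 2.38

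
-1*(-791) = 791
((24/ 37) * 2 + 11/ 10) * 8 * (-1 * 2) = -7096/ 185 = -38.36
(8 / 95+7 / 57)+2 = 629 / 285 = 2.21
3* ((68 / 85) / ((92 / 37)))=111 / 115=0.97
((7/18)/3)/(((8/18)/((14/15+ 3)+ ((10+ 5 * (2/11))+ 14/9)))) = 56819/11880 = 4.78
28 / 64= 0.44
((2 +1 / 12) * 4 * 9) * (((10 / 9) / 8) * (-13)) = -1625 / 12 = -135.42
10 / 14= 0.71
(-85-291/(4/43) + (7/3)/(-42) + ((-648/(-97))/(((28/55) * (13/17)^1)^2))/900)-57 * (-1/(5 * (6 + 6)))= -928910788691/289172520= -3212.31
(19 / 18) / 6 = 0.18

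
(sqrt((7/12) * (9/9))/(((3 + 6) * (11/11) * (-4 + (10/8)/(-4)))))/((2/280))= -2.75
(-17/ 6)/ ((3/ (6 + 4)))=-85/ 9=-9.44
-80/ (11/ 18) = -130.91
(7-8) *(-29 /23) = 29 /23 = 1.26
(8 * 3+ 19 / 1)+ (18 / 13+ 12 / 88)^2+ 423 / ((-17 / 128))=-4365752923 / 1390532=-3139.63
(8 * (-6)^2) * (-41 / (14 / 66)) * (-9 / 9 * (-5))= -1948320 / 7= -278331.43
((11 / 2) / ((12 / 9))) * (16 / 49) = 66 / 49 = 1.35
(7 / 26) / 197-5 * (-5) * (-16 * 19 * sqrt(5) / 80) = 7 / 5122-95 * sqrt(5) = -212.43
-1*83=-83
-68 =-68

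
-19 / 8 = -2.38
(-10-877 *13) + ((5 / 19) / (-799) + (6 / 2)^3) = -172820509 / 15181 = -11384.00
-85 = -85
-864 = -864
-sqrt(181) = -13.45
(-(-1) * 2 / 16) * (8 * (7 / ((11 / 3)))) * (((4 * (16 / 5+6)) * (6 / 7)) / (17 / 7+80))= 23184 / 31735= 0.73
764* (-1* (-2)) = 1528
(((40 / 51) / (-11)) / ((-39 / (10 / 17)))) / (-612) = -100 / 56907279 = -0.00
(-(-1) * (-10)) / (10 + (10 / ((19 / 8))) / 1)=-19 / 27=-0.70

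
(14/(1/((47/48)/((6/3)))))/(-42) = -47/288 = -0.16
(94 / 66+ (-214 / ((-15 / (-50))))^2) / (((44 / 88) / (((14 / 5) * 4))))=5642082992 / 495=11398147.46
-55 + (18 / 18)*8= -47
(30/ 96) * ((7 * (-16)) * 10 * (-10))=3500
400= 400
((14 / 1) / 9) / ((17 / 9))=14 / 17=0.82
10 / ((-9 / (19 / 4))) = -95 / 18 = -5.28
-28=-28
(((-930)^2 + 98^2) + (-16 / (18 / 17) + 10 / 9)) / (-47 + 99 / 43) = -18801535 / 961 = -19564.55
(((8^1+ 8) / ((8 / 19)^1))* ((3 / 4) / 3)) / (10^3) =19 / 2000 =0.01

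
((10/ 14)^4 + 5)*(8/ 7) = 101040/ 16807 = 6.01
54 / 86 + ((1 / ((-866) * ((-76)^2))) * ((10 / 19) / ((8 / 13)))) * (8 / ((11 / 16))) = 882071464 / 1404784931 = 0.63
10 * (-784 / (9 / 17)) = -133280 / 9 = -14808.89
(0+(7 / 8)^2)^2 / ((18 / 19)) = 45619 / 73728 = 0.62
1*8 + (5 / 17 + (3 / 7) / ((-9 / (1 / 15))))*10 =11684 / 1071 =10.91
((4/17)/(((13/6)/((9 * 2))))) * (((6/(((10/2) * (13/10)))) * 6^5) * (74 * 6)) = 17897988096/2873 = 6229720.88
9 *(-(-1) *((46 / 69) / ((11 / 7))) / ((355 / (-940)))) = -7896 / 781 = -10.11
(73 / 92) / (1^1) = 73 / 92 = 0.79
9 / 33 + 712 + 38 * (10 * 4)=24555 / 11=2232.27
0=0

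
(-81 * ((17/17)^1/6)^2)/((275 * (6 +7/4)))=-9/8525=-0.00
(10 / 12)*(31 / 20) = 31 / 24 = 1.29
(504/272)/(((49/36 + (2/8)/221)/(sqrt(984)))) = 14742 * sqrt(246)/5419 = 42.67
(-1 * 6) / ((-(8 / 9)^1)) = 27 / 4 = 6.75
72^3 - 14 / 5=373245.20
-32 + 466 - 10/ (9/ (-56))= 4466/ 9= 496.22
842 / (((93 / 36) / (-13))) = -131352 / 31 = -4237.16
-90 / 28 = -3.21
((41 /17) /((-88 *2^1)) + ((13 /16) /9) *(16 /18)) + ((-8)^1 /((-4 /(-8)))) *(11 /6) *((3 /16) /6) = -206029 /242352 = -0.85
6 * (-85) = -510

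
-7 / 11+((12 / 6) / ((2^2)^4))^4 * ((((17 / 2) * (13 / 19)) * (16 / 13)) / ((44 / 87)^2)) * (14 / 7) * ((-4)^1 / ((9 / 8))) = -0.64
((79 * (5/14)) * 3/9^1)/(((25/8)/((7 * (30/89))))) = 7.10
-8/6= -4/3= -1.33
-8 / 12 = -2 / 3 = -0.67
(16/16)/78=1/78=0.01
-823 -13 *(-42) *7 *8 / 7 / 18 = -1741 / 3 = -580.33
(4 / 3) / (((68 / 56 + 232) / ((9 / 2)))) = 84 / 3265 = 0.03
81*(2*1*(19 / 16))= 1539 / 8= 192.38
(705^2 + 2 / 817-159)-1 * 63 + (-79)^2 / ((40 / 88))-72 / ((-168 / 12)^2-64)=22940784942 / 44935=510532.66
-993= -993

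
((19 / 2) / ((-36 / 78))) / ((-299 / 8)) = 38 / 69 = 0.55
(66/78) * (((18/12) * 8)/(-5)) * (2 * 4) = -16.25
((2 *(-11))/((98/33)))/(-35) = 363/1715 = 0.21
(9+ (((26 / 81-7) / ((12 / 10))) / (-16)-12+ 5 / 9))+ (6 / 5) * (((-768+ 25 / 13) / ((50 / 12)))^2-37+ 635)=169525496212621 / 4106700000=41280.22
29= 29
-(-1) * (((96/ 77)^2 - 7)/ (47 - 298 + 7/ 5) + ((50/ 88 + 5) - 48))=-313808221/ 7399392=-42.41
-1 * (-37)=37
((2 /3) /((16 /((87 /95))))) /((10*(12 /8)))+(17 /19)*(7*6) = 428429 /11400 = 37.58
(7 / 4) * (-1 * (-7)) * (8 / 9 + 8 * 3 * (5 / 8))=7007 / 36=194.64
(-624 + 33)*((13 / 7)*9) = -69147 / 7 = -9878.14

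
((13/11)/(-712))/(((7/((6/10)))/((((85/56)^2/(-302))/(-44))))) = -56355/2284580114432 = -0.00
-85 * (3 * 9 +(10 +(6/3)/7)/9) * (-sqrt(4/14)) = 16745 * sqrt(14)/49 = 1278.65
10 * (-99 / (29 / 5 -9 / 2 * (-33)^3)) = -0.01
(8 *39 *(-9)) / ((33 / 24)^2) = -179712 / 121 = -1485.22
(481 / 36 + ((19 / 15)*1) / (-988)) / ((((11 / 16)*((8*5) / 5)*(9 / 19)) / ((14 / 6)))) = 188993 / 15795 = 11.97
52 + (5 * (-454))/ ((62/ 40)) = -1412.52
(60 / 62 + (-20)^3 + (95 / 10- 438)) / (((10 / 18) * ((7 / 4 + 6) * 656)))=-4702563 / 1576040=-2.98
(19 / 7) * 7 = 19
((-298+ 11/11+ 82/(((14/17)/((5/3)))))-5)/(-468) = 2857/9828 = 0.29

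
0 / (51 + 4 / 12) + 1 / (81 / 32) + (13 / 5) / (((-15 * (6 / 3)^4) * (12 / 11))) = 49913 / 129600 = 0.39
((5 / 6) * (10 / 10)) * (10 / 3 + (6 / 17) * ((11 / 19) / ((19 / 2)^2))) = 2917055 / 1049427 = 2.78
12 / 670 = 6 / 335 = 0.02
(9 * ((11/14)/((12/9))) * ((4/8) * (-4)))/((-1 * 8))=297/224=1.33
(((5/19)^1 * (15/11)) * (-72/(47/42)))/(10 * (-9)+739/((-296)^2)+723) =-19871308800/544799954941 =-0.04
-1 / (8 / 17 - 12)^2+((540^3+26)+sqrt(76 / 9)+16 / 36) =2*sqrt(19) / 3+54442242356407 / 345744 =157464029.34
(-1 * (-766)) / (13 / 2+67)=1532 / 147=10.42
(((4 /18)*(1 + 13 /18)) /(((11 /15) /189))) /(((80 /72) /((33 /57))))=1953 /38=51.39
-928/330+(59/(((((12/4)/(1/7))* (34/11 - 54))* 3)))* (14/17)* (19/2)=-2786009/942480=-2.96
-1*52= -52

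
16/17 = 0.94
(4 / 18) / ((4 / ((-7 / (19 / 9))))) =-7 / 38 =-0.18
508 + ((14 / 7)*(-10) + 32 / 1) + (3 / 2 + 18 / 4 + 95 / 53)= 27973 / 53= 527.79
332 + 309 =641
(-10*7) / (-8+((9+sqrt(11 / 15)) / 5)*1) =175*sqrt(165) / 7202+81375 / 7202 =11.61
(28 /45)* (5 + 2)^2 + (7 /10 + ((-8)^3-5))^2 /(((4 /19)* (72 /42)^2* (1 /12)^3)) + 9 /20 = 335033101399 /450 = 744518003.11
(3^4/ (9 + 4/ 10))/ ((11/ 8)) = 3240/ 517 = 6.27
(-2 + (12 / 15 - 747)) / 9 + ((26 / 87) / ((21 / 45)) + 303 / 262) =-64889407 / 797790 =-81.34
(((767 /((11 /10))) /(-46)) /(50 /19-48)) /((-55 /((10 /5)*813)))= -11847849 /1199473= -9.88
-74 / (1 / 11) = -814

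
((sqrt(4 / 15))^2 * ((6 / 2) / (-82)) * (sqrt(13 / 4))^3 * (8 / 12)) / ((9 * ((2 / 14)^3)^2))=-1529437 * sqrt(13) / 11070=-498.14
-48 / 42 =-8 / 7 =-1.14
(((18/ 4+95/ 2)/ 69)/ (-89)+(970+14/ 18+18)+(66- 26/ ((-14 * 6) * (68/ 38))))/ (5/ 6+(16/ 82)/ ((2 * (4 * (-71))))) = 26930115019937/ 21264207342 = 1266.45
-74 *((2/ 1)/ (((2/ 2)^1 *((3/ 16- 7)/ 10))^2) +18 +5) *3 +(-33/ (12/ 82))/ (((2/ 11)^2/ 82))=-26870803235/ 47524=-565415.44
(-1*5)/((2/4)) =-10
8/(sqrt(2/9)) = 12* sqrt(2) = 16.97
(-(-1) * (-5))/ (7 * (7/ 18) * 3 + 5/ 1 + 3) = -30/ 97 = -0.31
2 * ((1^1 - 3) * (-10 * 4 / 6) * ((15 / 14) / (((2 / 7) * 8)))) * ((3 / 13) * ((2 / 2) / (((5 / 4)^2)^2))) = 384 / 325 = 1.18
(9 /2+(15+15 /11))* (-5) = -2295 /22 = -104.32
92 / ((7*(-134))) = -46 / 469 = -0.10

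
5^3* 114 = 14250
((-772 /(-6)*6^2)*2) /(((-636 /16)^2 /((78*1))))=1284608 /2809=457.32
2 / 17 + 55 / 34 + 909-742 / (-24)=192097 / 204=941.65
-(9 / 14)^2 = -81 / 196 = -0.41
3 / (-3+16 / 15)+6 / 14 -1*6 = -7.12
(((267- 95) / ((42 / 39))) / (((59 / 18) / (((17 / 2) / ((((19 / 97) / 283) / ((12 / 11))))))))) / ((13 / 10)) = 43344030960 / 86317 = 502149.41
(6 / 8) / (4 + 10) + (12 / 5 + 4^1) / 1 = 1807 / 280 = 6.45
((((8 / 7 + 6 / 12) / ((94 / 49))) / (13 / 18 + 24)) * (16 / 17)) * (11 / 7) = 0.05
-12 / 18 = -2 / 3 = -0.67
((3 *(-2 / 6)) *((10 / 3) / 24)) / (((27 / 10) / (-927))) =2575 / 54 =47.69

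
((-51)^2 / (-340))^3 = -3581577 / 8000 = -447.70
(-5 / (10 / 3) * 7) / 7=-3 / 2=-1.50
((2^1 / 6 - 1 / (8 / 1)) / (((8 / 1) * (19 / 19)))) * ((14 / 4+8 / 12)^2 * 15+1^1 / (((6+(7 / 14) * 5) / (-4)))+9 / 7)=1865195 / 274176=6.80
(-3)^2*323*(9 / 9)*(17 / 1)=49419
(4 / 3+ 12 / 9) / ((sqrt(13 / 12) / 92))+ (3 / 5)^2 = 9 / 25+ 1472 * sqrt(39) / 39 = 236.07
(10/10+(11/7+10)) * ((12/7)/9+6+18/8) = 15598/147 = 106.11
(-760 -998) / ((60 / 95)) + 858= -3851 / 2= -1925.50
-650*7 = -4550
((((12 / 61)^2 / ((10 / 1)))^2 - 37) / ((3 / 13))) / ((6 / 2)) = -53.44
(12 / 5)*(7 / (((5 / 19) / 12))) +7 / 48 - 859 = -111329 / 1200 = -92.77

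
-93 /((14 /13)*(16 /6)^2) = -10881 /896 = -12.14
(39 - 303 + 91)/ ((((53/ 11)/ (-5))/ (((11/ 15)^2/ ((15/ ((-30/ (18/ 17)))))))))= -3914471/ 21465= -182.37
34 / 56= 17 / 28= 0.61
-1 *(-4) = 4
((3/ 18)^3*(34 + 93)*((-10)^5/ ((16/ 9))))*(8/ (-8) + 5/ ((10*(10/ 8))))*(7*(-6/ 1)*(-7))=11668125/ 2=5834062.50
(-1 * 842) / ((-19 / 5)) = 4210 / 19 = 221.58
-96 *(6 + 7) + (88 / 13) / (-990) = -1248.01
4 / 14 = 2 / 7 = 0.29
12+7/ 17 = 211/ 17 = 12.41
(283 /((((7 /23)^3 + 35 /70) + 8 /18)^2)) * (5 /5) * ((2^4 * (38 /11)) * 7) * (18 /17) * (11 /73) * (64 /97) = 66550689631531155456 /5462050781169713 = 12184.19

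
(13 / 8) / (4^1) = 13 / 32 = 0.41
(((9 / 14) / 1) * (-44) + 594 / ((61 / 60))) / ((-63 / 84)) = -316536 / 427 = -741.30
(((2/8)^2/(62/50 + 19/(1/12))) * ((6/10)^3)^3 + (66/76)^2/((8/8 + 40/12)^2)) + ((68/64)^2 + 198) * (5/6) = 165.98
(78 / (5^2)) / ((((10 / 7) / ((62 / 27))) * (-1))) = -5642 / 1125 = -5.02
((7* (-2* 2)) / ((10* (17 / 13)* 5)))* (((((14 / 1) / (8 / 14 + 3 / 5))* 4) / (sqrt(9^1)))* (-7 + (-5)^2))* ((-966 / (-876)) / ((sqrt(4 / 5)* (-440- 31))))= 5743192* sqrt(5) / 39941585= 0.32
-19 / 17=-1.12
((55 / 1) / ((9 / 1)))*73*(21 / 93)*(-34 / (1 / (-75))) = 23889250 / 93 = 256873.66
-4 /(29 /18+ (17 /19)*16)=-1368 /5447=-0.25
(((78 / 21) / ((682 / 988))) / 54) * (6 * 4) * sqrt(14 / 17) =51376 * sqrt(238) / 365211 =2.17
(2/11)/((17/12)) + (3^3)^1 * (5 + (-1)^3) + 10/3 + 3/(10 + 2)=250681/2244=111.71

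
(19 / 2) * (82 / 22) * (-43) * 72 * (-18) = 21706056 / 11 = 1973277.82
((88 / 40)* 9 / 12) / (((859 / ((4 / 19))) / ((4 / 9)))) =44 / 244815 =0.00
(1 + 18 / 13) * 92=2852 / 13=219.38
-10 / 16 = -5 / 8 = -0.62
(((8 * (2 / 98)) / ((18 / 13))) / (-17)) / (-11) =52 / 82467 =0.00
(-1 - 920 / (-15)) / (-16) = -181 / 48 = -3.77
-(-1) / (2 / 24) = 12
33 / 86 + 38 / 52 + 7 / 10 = 10143 / 5590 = 1.81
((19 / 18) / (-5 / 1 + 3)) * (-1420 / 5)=1349 / 9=149.89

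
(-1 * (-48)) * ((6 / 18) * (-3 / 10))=-24 / 5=-4.80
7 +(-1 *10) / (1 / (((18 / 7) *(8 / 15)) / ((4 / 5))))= -10.14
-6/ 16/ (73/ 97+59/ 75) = -21825/ 89584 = -0.24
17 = 17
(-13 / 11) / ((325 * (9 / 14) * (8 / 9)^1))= -7 / 1100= -0.01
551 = 551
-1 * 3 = -3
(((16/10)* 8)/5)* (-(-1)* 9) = 576/25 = 23.04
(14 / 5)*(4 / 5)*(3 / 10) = 84 / 125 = 0.67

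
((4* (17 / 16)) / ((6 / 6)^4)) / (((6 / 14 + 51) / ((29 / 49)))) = 0.05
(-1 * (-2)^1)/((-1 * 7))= -2/7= -0.29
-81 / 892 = -0.09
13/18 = 0.72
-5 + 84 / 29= -61 / 29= -2.10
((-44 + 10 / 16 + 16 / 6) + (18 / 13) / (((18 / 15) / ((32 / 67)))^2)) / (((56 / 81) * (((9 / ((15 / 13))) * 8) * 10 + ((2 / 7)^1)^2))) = -10717734321 / 114211651840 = -0.09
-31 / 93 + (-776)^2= 1806527 / 3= 602175.67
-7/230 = -0.03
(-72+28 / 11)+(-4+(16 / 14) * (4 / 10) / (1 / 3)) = -27752 / 385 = -72.08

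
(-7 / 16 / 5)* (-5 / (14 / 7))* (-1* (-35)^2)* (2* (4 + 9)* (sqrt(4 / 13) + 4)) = -111475 / 4 - 8575* sqrt(13) / 8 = -31733.45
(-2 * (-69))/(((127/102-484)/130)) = -1829880/49241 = -37.16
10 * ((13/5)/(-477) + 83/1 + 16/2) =434044/477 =909.95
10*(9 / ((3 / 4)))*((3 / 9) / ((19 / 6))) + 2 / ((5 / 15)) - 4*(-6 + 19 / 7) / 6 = 8308 / 399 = 20.82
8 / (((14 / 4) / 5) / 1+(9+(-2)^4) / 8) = 320 / 153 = 2.09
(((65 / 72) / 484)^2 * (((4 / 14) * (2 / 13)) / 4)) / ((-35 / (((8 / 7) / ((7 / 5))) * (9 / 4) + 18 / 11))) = -845 / 222729667776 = -0.00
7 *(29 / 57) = 203 / 57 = 3.56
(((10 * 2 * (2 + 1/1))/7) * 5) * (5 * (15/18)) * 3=3750/7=535.71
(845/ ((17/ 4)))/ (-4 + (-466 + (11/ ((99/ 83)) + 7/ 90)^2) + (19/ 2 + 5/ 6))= -0.53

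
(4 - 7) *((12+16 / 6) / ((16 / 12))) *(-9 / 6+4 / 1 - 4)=99 / 2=49.50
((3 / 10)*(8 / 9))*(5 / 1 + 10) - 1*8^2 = -60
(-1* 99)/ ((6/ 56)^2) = -8624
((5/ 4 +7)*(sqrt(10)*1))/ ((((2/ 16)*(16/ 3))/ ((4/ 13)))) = 99*sqrt(10)/ 26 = 12.04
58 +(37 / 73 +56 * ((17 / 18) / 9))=380699 / 5913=64.38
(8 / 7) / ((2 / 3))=1.71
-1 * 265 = -265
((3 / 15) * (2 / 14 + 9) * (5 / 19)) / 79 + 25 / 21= 1.20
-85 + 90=5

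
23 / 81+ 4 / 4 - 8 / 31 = 2576 / 2511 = 1.03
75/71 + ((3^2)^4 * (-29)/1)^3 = -489060351531692664/71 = -6888173965235107.94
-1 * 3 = -3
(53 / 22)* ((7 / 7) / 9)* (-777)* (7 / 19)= -96089 / 1254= -76.63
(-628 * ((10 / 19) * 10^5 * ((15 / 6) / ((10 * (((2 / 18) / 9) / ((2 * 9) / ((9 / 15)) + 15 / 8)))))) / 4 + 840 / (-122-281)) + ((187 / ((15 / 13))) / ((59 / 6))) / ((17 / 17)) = -12047638685448616 / 2258815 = -5333610182.97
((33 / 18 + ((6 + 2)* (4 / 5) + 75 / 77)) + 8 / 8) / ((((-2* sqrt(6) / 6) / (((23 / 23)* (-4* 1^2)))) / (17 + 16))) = 23579* sqrt(6) / 35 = 1650.19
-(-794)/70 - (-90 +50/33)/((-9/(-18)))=217501/1155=188.31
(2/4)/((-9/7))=-7/18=-0.39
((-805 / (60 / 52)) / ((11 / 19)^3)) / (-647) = 14355887 / 2583471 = 5.56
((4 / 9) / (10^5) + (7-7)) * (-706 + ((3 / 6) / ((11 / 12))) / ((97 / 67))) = -7529 / 2400750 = -0.00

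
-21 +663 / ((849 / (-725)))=-166168 / 283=-587.17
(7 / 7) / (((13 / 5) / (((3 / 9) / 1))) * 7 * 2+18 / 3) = 5 / 576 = 0.01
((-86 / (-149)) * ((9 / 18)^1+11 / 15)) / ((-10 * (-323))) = 1591 / 7219050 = 0.00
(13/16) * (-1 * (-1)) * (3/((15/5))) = 0.81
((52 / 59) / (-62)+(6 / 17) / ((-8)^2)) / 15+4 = 59689903 / 14924640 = 4.00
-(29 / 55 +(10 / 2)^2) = -1404 / 55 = -25.53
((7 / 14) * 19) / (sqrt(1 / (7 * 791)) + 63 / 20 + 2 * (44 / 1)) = 1917850690 / 18401272273-26600 * sqrt(113) / 18401272273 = 0.10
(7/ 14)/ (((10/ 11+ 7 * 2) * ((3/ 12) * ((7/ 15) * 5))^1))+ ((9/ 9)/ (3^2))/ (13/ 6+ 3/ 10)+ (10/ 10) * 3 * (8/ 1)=1535669/ 63714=24.10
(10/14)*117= 585/7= 83.57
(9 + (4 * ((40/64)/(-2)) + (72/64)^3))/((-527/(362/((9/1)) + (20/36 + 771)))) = -17158141/1214208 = -14.13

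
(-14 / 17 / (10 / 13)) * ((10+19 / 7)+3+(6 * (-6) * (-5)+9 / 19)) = -339209 / 1615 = -210.04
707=707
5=5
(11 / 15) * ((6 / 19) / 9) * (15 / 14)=11 / 399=0.03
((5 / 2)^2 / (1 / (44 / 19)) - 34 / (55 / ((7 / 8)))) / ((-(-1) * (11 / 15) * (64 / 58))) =5066793 / 294272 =17.22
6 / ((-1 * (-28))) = 3 / 14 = 0.21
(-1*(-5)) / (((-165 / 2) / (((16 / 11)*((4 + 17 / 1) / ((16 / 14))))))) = -196 / 121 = -1.62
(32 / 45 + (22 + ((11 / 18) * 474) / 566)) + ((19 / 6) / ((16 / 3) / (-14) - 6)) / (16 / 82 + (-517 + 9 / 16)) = 894755170709 / 38527424730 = 23.22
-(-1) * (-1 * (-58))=58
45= 45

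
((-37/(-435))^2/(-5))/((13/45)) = -1369/273325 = -0.01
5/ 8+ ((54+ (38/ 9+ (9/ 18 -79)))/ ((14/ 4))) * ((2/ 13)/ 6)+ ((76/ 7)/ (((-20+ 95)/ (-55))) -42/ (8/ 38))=-20342531/ 98280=-206.99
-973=-973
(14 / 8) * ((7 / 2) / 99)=0.06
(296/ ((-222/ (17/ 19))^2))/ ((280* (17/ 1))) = 17/ 16829820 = 0.00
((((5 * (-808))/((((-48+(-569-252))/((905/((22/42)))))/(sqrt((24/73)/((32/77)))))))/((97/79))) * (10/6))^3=5500767305617665375000000 * sqrt(16863)/783293186492267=911940167004.20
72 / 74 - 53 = -1925 / 37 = -52.03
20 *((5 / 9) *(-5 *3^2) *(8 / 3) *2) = -8000 / 3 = -2666.67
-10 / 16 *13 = -65 / 8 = -8.12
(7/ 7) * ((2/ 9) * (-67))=-134/ 9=-14.89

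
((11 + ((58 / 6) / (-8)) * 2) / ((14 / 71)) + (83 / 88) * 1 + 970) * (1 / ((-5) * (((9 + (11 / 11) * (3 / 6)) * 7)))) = -937373 / 307230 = -3.05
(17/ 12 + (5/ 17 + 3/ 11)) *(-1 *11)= -4451/ 204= -21.82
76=76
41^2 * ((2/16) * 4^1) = 1681/2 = 840.50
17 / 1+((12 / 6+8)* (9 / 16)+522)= 4357 / 8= 544.62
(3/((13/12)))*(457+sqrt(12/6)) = 36*sqrt(2)/13+16452/13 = 1269.45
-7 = -7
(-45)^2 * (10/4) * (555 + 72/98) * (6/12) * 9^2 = 22332823875/196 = 113942978.95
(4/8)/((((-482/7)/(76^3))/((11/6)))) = -4225144/723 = -5843.91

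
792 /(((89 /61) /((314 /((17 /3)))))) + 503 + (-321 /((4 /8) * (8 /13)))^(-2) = 805758916189255 /26347274577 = 30582.25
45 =45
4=4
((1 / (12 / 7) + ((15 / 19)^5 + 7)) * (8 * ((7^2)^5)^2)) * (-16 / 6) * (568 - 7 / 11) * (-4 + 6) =-15240136610995797806203.70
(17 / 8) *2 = 17 / 4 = 4.25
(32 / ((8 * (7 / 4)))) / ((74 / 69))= 552 / 259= 2.13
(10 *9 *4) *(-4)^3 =-23040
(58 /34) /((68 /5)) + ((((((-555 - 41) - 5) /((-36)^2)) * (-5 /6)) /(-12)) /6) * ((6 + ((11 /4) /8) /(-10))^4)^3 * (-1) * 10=406858558429673916137718757501130616548291209 /3730923348665473962250076160000000000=109050366.47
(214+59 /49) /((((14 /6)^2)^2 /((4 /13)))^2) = 1106971920 /47738317081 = 0.02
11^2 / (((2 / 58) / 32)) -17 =112271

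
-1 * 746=-746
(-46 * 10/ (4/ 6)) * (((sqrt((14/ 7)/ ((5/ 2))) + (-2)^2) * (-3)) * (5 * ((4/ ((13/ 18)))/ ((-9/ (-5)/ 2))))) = 331200 * sqrt(5)/ 13 + 3312000/ 13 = 311737.36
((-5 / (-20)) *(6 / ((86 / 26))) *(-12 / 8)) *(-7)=819 / 172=4.76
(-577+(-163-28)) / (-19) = 768 / 19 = 40.42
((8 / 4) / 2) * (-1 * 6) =-6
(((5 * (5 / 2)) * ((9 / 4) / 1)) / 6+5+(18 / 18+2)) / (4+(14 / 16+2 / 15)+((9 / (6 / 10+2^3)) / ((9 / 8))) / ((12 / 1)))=18705 / 7498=2.49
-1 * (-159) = 159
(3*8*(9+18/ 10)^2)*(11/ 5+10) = 4269024/ 125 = 34152.19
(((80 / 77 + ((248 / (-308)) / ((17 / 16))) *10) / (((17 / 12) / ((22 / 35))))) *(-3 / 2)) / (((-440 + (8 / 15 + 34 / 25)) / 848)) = -1959897600 / 232651069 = -8.42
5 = 5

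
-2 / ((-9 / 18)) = 4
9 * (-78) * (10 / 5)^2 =-2808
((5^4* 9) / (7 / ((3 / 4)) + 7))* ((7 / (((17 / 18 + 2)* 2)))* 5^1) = 2046.83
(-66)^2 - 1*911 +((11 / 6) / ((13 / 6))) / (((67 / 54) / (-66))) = 3399.99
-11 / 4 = -2.75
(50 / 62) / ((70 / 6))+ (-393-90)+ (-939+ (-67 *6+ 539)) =-278830 / 217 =-1284.93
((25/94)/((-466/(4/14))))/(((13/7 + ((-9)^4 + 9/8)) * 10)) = -10/4025401433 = -0.00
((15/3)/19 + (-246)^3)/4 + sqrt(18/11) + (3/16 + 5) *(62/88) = -49781864217/13376 + 3 *sqrt(22)/11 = -3721729.00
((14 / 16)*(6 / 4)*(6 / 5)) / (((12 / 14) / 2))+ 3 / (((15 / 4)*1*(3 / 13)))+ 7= 1697 / 120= 14.14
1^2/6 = 1/6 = 0.17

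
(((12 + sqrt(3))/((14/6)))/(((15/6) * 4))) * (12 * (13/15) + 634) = 4833 * sqrt(3)/175 + 57996/175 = 379.24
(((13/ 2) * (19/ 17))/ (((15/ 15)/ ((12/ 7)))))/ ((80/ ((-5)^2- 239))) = -79287/ 2380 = -33.31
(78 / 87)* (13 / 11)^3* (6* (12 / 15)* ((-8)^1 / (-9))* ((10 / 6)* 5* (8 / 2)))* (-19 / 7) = -1389207040 / 2431737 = -571.28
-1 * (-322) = 322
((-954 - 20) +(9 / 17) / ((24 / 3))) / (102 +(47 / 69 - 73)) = -9139395 / 278528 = -32.81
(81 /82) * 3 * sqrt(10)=243 * sqrt(10) /82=9.37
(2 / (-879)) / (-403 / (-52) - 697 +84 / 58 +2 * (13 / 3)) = 232 / 69247327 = 0.00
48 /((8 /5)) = 30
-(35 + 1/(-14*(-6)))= -2941/84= -35.01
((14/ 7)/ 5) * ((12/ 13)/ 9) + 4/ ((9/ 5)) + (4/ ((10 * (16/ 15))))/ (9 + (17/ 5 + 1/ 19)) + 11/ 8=781141/ 212940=3.67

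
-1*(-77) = 77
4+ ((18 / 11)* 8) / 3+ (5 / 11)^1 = 97 / 11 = 8.82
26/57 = 0.46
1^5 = 1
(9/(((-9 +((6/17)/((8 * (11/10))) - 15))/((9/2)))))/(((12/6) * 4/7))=-35343/23896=-1.48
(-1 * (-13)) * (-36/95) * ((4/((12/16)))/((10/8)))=-9984/475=-21.02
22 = 22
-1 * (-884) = 884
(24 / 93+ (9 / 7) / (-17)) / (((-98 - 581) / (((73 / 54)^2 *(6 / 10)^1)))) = -3586417 / 12173478660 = -0.00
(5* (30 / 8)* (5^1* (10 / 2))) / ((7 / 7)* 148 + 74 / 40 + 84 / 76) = 59375 / 19121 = 3.11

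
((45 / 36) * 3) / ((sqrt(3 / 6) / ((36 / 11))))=135 * sqrt(2) / 11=17.36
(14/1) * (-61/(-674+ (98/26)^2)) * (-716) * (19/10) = -981705452/557525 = -1760.83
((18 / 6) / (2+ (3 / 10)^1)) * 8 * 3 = 31.30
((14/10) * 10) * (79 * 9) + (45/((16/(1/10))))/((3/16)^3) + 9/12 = 119969/12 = 9997.42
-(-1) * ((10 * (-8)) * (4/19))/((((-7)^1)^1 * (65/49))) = 448/247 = 1.81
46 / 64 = 23 / 32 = 0.72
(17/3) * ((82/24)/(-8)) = -2.42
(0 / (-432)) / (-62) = 0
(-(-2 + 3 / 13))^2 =529 / 169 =3.13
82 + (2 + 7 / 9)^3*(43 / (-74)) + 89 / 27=3929519 / 53946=72.84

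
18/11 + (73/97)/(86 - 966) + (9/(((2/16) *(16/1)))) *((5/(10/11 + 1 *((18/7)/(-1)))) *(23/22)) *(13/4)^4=-1102798253531/699269120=-1577.07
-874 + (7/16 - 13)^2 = -716.18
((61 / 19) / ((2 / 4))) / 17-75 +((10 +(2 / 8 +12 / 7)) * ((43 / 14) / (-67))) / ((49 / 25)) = -464706549 / 6204184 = -74.90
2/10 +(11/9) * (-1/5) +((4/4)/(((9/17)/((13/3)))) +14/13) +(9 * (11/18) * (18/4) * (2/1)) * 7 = 1248569/3510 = 355.72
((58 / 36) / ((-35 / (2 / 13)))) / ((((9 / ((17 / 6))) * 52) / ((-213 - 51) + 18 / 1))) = 20213 / 1916460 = 0.01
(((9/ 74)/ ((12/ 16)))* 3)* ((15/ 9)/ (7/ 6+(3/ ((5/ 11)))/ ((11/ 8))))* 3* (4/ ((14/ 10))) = 54000/ 46361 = 1.16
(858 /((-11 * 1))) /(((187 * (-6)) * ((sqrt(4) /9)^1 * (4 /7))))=819 /1496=0.55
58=58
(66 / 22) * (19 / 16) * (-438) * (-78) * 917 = 446429529 / 4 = 111607382.25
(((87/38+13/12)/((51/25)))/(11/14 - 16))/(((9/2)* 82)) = -134575/456962958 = -0.00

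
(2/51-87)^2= 19669225/2601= 7562.18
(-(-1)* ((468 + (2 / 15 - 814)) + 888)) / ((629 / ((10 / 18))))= 0.48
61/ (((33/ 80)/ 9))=14640/ 11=1330.91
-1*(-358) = 358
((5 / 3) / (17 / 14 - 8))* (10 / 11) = -0.22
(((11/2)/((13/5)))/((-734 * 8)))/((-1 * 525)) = 11/16030560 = 0.00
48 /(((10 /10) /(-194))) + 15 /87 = -9311.83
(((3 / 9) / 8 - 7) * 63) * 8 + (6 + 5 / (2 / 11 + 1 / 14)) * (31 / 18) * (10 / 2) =-1153147 / 351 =-3285.32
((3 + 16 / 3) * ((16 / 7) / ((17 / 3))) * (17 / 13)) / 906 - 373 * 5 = -76880695 / 41223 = -1865.00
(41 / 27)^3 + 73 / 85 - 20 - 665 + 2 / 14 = -7969559662 / 11711385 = -680.50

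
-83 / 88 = -0.94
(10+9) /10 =19 /10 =1.90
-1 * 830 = -830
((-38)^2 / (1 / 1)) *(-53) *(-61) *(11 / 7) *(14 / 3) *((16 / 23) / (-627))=-7862656 / 207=-37983.85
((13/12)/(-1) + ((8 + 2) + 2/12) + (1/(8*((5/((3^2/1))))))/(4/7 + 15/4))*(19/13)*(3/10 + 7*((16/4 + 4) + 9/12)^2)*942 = 6744439.68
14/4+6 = 19/2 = 9.50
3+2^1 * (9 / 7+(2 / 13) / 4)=514 / 91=5.65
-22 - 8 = -30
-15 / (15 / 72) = -72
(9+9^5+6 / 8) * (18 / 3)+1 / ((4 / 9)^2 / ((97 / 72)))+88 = 45369257 / 128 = 354447.32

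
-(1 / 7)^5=-1 / 16807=-0.00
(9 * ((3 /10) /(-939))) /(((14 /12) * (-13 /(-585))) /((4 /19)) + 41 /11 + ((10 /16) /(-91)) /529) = -0.00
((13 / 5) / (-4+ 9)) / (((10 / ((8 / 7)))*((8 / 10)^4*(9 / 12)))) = 65 / 336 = 0.19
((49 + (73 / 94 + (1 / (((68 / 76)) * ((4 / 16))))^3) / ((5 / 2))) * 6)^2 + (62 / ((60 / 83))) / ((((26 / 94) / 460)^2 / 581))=93144533345813744039912488 / 675829604748675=137822511312.53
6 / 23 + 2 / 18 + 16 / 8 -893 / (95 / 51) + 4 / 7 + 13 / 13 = -3444683 / 7245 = -475.46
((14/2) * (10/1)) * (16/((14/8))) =640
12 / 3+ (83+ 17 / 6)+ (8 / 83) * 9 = 45169 / 498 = 90.70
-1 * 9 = -9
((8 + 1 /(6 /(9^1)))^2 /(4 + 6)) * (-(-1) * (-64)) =-2888 /5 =-577.60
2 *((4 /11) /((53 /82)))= 1.13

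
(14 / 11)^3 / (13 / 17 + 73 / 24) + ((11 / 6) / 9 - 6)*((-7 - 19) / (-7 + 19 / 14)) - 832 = -858.17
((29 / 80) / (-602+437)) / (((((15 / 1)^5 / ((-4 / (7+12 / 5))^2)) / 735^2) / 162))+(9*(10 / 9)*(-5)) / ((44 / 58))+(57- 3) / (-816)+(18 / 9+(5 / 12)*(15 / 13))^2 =-8358739481119 / 139622054000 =-59.87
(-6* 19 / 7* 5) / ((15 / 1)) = -38 / 7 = -5.43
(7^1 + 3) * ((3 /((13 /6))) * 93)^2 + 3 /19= 532432947 /3211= 165815.31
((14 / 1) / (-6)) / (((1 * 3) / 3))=-7 / 3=-2.33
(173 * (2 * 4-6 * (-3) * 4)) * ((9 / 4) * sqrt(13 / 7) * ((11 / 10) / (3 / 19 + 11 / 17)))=5532021 * sqrt(91) / 910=57991.34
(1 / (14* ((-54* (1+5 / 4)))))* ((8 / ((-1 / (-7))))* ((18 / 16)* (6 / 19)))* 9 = -2 / 19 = -0.11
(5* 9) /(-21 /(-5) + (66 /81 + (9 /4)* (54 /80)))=7776 /1129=6.89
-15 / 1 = -15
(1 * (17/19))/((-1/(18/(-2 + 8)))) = -51/19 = -2.68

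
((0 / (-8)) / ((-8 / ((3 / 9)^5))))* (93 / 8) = 0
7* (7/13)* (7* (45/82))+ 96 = 117771/1066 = 110.48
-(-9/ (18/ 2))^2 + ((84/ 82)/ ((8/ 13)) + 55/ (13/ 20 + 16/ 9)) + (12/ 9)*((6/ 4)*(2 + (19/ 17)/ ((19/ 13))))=35147753/ 1218356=28.85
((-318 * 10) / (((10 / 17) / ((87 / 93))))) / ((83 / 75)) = -11758050 / 2573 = -4569.78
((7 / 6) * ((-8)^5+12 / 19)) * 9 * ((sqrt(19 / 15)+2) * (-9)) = 3922254 * sqrt(285) / 19+117667620 / 19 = 9678046.76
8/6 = 4/3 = 1.33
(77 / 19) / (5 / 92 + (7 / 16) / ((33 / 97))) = 935088 / 309263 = 3.02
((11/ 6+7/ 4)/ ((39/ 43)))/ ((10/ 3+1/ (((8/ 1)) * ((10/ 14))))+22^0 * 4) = 18490/ 35139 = 0.53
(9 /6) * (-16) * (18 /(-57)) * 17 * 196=479808 /19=25253.05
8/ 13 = 0.62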